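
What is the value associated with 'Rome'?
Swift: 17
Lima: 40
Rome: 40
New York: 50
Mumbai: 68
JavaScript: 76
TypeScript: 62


Looking up key 'Rome'
Value: 40

40


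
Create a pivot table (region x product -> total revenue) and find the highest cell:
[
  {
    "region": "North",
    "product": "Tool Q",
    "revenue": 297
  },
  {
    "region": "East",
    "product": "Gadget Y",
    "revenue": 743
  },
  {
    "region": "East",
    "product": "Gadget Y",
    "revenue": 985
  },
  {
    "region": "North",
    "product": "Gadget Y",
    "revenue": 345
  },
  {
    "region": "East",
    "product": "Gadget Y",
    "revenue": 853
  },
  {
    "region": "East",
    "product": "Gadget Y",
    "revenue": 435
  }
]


Pivot: region (rows) x product (columns) -> total revenue

     Gadget Y      Tool Q      
East          3016             0  
North          345           297  

Highest: East / Gadget Y = $3016

East / Gadget Y = $3016


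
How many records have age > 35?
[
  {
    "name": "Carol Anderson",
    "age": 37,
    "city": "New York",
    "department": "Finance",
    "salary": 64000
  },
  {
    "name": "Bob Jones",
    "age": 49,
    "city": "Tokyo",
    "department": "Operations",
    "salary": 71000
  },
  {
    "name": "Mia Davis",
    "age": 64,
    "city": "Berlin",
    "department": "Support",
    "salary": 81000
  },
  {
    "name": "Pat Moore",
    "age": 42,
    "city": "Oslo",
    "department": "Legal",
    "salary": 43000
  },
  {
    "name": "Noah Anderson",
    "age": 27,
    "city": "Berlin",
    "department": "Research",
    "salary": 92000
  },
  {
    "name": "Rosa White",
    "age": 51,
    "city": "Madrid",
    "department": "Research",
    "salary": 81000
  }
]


Data: 6 records
Condition: age > 35

Checking each record:
  Carol Anderson: 37 MATCH
  Bob Jones: 49 MATCH
  Mia Davis: 64 MATCH
  Pat Moore: 42 MATCH
  Noah Anderson: 27
  Rosa White: 51 MATCH

Count: 5

5


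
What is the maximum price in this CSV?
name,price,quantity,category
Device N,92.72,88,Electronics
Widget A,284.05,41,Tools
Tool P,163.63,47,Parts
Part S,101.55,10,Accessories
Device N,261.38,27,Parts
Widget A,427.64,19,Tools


Computing maximum price:
Values: [92.72, 284.05, 163.63, 101.55, 261.38, 427.64]
Max = 427.64

427.64


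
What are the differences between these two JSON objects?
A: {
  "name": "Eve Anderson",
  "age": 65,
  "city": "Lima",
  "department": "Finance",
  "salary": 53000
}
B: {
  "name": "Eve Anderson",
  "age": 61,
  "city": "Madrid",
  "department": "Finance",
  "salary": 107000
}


Comparing each field (in key order):
  name: same
  age: DIFFERENT
  city: DIFFERENT
  department: same
  salary: DIFFERENT
Differences:
  age: 65 -> 61
  city: Lima -> Madrid
  salary: 53000 -> 107000

3 field(s) changed

3 changes: age, city, salary


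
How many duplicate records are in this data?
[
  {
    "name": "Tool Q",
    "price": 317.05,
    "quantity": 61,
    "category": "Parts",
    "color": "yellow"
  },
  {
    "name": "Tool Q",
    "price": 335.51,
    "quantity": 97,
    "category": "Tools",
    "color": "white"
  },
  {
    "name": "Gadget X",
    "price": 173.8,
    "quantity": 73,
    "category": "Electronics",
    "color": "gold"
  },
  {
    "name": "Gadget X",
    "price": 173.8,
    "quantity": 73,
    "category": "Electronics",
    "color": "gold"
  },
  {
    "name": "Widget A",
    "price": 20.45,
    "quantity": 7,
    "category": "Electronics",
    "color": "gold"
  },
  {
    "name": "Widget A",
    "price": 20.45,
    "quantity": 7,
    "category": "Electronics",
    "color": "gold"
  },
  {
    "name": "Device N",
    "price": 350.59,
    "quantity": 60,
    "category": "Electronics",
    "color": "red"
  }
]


Checking 7 records for duplicates:

  Row 1: Tool Q ($317.05, qty 61)
  Row 2: Tool Q ($335.51, qty 97)
  Row 3: Gadget X ($173.8, qty 73)
  Row 4: Gadget X ($173.8, qty 73) <-- DUPLICATE
  Row 5: Widget A ($20.45, qty 7)
  Row 6: Widget A ($20.45, qty 7) <-- DUPLICATE
  Row 7: Device N ($350.59, qty 60)

Duplicates found: 2
Unique records: 5

2 duplicates, 5 unique


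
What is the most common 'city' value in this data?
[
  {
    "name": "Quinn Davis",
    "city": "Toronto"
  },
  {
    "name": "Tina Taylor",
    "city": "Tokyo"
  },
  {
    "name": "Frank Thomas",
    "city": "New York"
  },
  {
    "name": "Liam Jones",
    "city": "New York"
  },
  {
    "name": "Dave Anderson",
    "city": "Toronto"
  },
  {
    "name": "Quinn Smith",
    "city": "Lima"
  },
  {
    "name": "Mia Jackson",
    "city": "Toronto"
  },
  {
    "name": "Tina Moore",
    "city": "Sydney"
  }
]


Counting 'city' values across 8 records:

  Toronto: 3 ###
  New York: 2 ##
  Tokyo: 1 #
  Lima: 1 #
  Sydney: 1 #

Most common: Toronto (3 times)

Toronto (3 times)


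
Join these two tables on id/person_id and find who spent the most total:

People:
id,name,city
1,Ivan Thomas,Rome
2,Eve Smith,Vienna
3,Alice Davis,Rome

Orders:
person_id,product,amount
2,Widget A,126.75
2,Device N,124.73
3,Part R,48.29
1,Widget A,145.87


Join on: people.id = orders.person_id

Joined rows:
  Eve Smith (Vienna) bought Widget A for $126.75
  Eve Smith (Vienna) bought Device N for $124.73
  Alice Davis (Rome) bought Part R for $48.29
  Ivan Thomas (Rome) bought Widget A for $145.87

Total per person:
  Eve Smith: $251.48
  Ivan Thomas: $145.87
  Alice Davis: $48.29

Top spender: Eve Smith ($251.48)

Eve Smith ($251.48)


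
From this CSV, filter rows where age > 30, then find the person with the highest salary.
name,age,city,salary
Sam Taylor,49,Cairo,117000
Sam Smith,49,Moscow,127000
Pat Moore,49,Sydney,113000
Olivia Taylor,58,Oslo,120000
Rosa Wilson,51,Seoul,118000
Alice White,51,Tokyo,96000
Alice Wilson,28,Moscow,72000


Filter: age > 30
Sort by: salary (descending)

Filtered records (6):
  Sam Smith, age 49, salary $127000
  Olivia Taylor, age 58, salary $120000
  Rosa Wilson, age 51, salary $118000
  Sam Taylor, age 49, salary $117000
  Pat Moore, age 49, salary $113000
  Alice White, age 51, salary $96000

Highest salary: Sam Smith ($127000)

Sam Smith


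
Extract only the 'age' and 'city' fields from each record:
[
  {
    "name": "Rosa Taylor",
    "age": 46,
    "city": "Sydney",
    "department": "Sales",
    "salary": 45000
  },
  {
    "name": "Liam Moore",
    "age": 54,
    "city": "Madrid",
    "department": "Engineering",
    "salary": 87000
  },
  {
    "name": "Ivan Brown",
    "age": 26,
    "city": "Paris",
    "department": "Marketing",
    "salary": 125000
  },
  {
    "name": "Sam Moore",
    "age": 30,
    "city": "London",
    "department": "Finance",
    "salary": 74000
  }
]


Original: 4 records with fields: name, age, city, department, salary
Keep: ['age', 'city']
Drop: ['name', 'department', 'salary']
Result: 4 records, 2 fields each

[
  {
    "age": 46,
    "city": "Sydney"
  },
  {
    "age": 54,
    "city": "Madrid"
  },
  {
    "age": 26,
    "city": "Paris"
  },
  {
    "age": 30,
    "city": "London"
  }
]


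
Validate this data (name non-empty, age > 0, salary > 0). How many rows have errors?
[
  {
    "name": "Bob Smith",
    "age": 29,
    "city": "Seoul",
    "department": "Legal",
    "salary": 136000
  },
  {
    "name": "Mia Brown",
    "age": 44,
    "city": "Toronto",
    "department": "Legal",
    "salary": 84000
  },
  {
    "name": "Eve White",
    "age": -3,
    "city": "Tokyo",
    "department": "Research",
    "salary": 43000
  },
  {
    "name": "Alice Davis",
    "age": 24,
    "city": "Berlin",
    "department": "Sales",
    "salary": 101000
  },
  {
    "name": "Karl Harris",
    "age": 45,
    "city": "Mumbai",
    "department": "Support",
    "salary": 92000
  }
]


Validating 5 records:
Rules: name non-empty, age > 0, salary > 0

  Row 1 (Bob Smith): OK
  Row 2 (Mia Brown): OK
  Row 3 (Eve White): negative age: -3
  Row 4 (Alice Davis): OK
  Row 5 (Karl Harris): OK

Total errors: 1

1 errors


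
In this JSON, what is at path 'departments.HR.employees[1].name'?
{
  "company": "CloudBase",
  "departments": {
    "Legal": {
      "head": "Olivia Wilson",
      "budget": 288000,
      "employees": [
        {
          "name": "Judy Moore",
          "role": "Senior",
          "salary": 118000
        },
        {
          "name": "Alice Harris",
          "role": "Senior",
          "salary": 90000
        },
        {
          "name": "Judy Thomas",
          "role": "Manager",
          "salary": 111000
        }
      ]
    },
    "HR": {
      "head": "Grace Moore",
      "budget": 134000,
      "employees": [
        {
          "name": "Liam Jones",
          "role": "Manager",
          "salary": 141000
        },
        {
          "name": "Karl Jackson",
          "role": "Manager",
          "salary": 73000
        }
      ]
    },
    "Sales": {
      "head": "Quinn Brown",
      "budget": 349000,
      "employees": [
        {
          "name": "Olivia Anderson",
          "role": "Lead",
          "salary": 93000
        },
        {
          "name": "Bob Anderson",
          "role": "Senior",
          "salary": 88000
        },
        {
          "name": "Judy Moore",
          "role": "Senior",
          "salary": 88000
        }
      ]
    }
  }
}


Path: departments.HR.employees[1].name

Navigate:
  -> departments
  -> HR
  -> employees[1].name = 'Karl Jackson'

Karl Jackson


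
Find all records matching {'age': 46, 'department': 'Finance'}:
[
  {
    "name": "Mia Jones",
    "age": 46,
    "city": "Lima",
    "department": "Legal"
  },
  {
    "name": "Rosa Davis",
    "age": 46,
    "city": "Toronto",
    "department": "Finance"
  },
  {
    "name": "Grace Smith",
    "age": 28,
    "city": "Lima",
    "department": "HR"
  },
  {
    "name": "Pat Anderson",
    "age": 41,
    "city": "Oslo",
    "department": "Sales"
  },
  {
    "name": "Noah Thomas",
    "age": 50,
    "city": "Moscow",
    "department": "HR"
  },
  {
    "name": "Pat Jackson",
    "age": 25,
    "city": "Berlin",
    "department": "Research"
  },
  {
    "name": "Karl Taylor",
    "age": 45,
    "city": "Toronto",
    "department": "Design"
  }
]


Search criteria: {'age': 46, 'department': 'Finance'}

Checking 7 records:
  Mia Jones: {age: 46, department: Legal}
  Rosa Davis: {age: 46, department: Finance} <-- MATCH
  Grace Smith: {age: 28, department: HR}
  Pat Anderson: {age: 41, department: Sales}
  Noah Thomas: {age: 50, department: HR}
  Pat Jackson: {age: 25, department: Research}
  Karl Taylor: {age: 45, department: Design}

Matches: ["Rosa Davis"]

["Rosa Davis"]


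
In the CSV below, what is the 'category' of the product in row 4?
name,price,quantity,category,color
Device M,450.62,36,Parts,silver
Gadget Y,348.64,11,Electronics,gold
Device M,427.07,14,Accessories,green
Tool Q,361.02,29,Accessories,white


Query: Row 4 ('Tool Q'), column 'category'
Value: Accessories

Accessories


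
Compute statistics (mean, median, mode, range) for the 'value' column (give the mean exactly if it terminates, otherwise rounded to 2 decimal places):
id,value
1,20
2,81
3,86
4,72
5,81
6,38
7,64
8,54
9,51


Data: [20, 81, 86, 72, 81, 38, 64, 54, 51]
Count: 9
Sum: 547
Mean: 547/9 ≈ 60.78 (rounded to 2 decimal places)
Sorted: [20, 38, 51, 54, 64, 72, 81, 81, 86]
Median: 64.0
Mode: 81 (2 times)
Range: 86 - 20 = 66
Min: 20, Max: 86

mean≈60.78, median=64.0, mode=81, range=66


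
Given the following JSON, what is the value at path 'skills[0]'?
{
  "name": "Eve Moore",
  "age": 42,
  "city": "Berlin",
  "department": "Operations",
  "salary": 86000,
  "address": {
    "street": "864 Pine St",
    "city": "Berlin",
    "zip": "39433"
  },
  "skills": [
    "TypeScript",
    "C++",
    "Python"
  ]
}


Query: skills[0]
Path: skills -> first element
Value: TypeScript

TypeScript


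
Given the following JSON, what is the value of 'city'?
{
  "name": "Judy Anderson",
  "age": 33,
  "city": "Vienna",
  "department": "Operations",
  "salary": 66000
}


Looking up field 'city'
Value: Vienna

Vienna


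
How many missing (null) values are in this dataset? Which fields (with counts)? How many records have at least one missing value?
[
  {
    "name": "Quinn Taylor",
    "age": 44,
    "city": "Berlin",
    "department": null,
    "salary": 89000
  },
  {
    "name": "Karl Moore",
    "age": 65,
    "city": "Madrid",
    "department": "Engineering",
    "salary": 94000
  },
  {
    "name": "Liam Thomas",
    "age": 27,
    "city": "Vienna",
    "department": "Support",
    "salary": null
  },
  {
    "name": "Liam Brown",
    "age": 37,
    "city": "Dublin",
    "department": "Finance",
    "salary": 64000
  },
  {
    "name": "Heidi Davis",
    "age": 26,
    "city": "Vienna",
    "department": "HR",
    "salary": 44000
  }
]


Checking for missing (null) values in 5 records:

  Quinn Taylor: department
  Karl Moore: complete
  Liam Thomas: salary
  Liam Brown: complete
  Heidi Davis: complete

Per field:
  name: 0 missing
  age: 0 missing
  city: 0 missing
  department: 1 missing
  salary: 1 missing

Total missing values: 2
Records with any missing: 2

2 missing values (department: 1, salary: 1); 2 incomplete records


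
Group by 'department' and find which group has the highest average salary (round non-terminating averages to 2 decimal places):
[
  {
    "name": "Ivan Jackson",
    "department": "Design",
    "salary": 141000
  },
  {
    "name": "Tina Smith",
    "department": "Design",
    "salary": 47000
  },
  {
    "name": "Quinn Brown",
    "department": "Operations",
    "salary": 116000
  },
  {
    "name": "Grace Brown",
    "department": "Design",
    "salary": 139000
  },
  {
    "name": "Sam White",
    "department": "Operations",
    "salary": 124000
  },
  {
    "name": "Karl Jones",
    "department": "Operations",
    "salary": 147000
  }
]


Group by: department

Groups:
  Design: 3 people, avg salary = 327000/3 = $109000
  Operations: 3 people, avg salary = 387000/3 = $129000

Highest average salary: Operations ($129000)

Operations ($129000)


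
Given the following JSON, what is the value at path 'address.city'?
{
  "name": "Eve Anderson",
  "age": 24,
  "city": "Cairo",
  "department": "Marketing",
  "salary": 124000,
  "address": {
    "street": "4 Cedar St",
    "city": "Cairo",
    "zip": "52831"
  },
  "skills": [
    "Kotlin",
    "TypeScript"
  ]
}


Query: address.city
Path: address -> city
Value: Cairo

Cairo


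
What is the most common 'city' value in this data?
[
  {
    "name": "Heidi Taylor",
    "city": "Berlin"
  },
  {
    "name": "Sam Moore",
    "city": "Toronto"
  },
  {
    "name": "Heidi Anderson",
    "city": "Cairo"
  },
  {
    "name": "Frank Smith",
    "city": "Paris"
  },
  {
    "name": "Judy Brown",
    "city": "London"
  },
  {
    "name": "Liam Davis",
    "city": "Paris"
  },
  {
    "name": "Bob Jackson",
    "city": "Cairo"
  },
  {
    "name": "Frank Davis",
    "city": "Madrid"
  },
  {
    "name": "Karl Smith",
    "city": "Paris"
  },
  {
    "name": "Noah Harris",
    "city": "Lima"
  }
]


Counting 'city' values across 10 records:

  Paris: 3 ###
  Cairo: 2 ##
  Berlin: 1 #
  Toronto: 1 #
  London: 1 #
  Madrid: 1 #
  Lima: 1 #

Most common: Paris (3 times)

Paris (3 times)


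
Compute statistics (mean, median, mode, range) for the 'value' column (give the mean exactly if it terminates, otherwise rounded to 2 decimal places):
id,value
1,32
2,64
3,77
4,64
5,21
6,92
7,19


Data: [32, 64, 77, 64, 21, 92, 19]
Count: 7
Sum: 369
Mean: 369/7 ≈ 52.71 (rounded to 2 decimal places)
Sorted: [19, 21, 32, 64, 64, 77, 92]
Median: 64.0
Mode: 64 (2 times)
Range: 92 - 19 = 73
Min: 19, Max: 92

mean≈52.71, median=64.0, mode=64, range=73


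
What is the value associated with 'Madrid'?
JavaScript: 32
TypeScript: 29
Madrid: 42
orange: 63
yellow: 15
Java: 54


Looking up key 'Madrid'
Value: 42

42


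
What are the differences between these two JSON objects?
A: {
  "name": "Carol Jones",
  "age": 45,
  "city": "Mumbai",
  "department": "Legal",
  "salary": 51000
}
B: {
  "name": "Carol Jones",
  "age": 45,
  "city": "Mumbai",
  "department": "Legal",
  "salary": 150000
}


Comparing each field (in key order):
  name: same
  age: same
  city: same
  department: same
  salary: DIFFERENT
Differences:
  salary: 51000 -> 150000

1 field(s) changed

1 change: salary


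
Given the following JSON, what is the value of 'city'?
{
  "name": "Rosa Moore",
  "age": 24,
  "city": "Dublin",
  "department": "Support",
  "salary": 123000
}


Looking up field 'city'
Value: Dublin

Dublin


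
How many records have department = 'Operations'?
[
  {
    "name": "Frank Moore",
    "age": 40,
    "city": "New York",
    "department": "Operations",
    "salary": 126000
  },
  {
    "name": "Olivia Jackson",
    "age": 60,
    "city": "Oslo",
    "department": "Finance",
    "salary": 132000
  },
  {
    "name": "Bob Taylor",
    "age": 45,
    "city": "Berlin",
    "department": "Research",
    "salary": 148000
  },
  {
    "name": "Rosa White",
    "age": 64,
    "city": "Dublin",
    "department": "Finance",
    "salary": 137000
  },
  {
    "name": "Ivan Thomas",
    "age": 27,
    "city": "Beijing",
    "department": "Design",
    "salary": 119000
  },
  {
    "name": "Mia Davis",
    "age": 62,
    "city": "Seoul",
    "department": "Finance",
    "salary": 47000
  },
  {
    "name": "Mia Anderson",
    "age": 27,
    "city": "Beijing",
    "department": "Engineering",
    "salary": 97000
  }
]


Data: 7 records
Condition: department = 'Operations'

Checking each record:
  Frank Moore: Operations MATCH
  Olivia Jackson: Finance
  Bob Taylor: Research
  Rosa White: Finance
  Ivan Thomas: Design
  Mia Davis: Finance
  Mia Anderson: Engineering

Count: 1

1


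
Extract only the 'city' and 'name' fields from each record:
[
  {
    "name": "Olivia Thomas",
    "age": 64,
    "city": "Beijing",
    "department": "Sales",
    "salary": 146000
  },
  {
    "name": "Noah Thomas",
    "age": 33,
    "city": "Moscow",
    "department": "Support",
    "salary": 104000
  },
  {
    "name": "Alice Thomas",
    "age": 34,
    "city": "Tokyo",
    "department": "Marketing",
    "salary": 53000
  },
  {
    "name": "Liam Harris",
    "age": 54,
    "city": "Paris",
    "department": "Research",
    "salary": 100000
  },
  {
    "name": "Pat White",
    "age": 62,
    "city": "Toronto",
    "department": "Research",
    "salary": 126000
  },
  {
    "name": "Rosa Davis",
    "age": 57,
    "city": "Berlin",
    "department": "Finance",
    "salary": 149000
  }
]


Original: 6 records with fields: name, age, city, department, salary
Keep: ['city', 'name']
Drop: ['age', 'department', 'salary']
Result: 6 records, 2 fields each

[
  {
    "city": "Beijing",
    "name": "Olivia Thomas"
  },
  {
    "city": "Moscow",
    "name": "Noah Thomas"
  },
  {
    "city": "Tokyo",
    "name": "Alice Thomas"
  },
  {
    "city": "Paris",
    "name": "Liam Harris"
  },
  {
    "city": "Toronto",
    "name": "Pat White"
  },
  {
    "city": "Berlin",
    "name": "Rosa Davis"
  }
]


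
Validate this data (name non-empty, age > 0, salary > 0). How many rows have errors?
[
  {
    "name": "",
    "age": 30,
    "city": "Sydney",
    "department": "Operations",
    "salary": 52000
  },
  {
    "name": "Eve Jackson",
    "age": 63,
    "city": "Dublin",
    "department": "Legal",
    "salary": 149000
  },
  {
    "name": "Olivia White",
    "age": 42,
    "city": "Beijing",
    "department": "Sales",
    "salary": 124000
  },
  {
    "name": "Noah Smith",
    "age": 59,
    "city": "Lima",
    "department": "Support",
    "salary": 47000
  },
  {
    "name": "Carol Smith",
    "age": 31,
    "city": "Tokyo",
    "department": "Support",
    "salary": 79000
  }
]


Validating 5 records:
Rules: name non-empty, age > 0, salary > 0

  Row 1 (???): empty name
  Row 2 (Eve Jackson): OK
  Row 3 (Olivia White): OK
  Row 4 (Noah Smith): OK
  Row 5 (Carol Smith): OK

Total errors: 1

1 errors


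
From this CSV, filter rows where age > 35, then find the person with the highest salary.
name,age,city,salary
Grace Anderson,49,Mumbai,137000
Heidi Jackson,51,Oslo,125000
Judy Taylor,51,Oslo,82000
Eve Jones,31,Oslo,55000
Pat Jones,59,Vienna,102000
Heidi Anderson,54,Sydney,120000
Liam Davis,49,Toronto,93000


Filter: age > 35
Sort by: salary (descending)

Filtered records (6):
  Grace Anderson, age 49, salary $137000
  Heidi Jackson, age 51, salary $125000
  Heidi Anderson, age 54, salary $120000
  Pat Jones, age 59, salary $102000
  Liam Davis, age 49, salary $93000
  Judy Taylor, age 51, salary $82000

Highest salary: Grace Anderson ($137000)

Grace Anderson


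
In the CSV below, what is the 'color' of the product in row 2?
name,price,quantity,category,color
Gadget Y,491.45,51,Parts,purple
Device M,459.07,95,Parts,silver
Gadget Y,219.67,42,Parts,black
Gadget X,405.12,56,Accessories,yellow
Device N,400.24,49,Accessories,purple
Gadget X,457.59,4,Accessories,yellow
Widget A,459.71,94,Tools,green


Query: Row 2 ('Device M'), column 'color'
Value: silver

silver


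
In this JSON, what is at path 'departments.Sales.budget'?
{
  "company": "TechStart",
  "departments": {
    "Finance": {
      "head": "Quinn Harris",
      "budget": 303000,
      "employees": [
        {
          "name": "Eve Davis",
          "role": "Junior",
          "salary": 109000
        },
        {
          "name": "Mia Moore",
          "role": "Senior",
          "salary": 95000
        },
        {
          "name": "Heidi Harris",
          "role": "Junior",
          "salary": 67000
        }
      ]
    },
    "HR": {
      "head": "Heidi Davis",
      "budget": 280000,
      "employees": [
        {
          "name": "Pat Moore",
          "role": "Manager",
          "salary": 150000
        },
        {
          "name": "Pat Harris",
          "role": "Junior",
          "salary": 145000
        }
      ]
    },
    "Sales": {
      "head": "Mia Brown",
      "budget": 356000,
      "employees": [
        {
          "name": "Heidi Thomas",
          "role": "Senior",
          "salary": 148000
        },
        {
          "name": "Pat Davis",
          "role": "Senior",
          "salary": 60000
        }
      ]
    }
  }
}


Path: departments.Sales.budget

Navigate:
  -> departments
  -> Sales
  -> budget = 356000

356000


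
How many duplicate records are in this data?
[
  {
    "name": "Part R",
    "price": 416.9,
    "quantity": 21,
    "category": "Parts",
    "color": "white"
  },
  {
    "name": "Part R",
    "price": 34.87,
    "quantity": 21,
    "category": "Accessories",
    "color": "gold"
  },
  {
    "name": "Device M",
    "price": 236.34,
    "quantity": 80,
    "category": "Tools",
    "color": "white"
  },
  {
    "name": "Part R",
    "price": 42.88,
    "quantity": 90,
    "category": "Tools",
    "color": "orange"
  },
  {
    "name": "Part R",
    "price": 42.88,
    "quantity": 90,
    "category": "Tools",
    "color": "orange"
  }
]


Checking 5 records for duplicates:

  Row 1: Part R ($416.9, qty 21)
  Row 2: Part R ($34.87, qty 21)
  Row 3: Device M ($236.34, qty 80)
  Row 4: Part R ($42.88, qty 90)
  Row 5: Part R ($42.88, qty 90) <-- DUPLICATE

Duplicates found: 1
Unique records: 4

1 duplicates, 4 unique


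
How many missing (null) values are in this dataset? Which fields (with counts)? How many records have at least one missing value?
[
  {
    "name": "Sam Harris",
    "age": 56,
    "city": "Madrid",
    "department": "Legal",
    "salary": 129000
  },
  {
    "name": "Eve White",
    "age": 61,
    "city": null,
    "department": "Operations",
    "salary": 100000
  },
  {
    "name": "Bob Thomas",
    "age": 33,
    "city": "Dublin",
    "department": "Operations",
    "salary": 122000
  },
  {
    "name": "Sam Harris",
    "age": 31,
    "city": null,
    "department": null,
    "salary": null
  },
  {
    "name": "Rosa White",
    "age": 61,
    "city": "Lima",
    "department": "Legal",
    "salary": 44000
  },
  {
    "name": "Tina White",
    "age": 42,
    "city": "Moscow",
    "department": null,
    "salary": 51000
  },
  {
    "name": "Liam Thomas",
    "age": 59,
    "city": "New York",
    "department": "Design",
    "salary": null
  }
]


Checking for missing (null) values in 7 records:

  Sam Harris: complete
  Eve White: city
  Bob Thomas: complete
  Sam Harris: city, department, salary
  Rosa White: complete
  Tina White: department
  Liam Thomas: salary

Per field:
  name: 0 missing
  age: 0 missing
  city: 2 missing
  department: 2 missing
  salary: 2 missing

Total missing values: 6
Records with any missing: 4

6 missing values (city: 2, department: 2, salary: 2); 4 incomplete records


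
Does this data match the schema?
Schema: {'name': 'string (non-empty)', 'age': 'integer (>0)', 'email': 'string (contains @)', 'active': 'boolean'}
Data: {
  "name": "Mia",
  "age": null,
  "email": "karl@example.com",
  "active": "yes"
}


Validating each field against schema:
  name: OK (non-empty string)
  age: FAIL (null is not an integer)
  email: OK (string with @)
  active: FAIL ("yes" is not a boolean)

Result: INVALID (2 errors: age, active)

INVALID (2 errors: age, active)


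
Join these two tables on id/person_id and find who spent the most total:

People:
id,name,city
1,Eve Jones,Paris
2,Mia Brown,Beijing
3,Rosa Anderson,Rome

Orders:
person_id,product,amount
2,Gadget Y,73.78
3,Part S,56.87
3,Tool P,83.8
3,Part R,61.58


Join on: people.id = orders.person_id

Joined rows:
  Mia Brown (Beijing) bought Gadget Y for $73.78
  Rosa Anderson (Rome) bought Part S for $56.87
  Rosa Anderson (Rome) bought Tool P for $83.8
  Rosa Anderson (Rome) bought Part R for $61.58

Total per person:
  Rosa Anderson: $202.25
  Mia Brown: $73.78

Top spender: Rosa Anderson ($202.25)

Rosa Anderson ($202.25)


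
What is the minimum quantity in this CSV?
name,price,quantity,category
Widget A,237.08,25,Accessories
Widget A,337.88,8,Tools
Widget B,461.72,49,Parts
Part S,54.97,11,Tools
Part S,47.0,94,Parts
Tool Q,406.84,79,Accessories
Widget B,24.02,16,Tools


Computing minimum quantity:
Values: [25, 8, 49, 11, 94, 79, 16]
Min = 8

8


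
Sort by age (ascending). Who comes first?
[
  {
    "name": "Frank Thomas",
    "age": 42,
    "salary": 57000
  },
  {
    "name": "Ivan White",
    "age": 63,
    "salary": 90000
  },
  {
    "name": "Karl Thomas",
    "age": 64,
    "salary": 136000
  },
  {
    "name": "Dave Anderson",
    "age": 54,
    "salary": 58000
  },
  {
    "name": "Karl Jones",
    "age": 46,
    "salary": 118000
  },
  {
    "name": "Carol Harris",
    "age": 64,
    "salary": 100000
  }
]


Sort by: age (ascending)

Sorted order:
  1. Frank Thomas (age = 42)
  2. Karl Jones (age = 46)
  3. Dave Anderson (age = 54)
  4. Ivan White (age = 63)
  5. Karl Thomas (age = 64)
  6. Carol Harris (age = 64)

First: Frank Thomas

Frank Thomas


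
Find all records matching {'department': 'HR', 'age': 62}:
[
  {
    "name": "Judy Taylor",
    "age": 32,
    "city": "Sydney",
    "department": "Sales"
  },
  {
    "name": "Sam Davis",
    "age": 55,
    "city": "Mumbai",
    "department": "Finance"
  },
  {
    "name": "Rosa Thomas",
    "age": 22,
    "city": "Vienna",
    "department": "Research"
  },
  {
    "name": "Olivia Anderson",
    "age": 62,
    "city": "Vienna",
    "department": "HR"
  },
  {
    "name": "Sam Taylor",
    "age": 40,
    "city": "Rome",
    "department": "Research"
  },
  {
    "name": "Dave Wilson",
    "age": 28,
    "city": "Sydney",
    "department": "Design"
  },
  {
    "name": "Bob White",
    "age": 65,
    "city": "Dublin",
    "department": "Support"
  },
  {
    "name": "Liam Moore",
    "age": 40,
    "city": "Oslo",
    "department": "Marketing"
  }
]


Search criteria: {'department': 'HR', 'age': 62}

Checking 8 records:
  Judy Taylor: {department: Sales, age: 32}
  Sam Davis: {department: Finance, age: 55}
  Rosa Thomas: {department: Research, age: 22}
  Olivia Anderson: {department: HR, age: 62} <-- MATCH
  Sam Taylor: {department: Research, age: 40}
  Dave Wilson: {department: Design, age: 28}
  Bob White: {department: Support, age: 65}
  Liam Moore: {department: Marketing, age: 40}

Matches: ["Olivia Anderson"]

["Olivia Anderson"]


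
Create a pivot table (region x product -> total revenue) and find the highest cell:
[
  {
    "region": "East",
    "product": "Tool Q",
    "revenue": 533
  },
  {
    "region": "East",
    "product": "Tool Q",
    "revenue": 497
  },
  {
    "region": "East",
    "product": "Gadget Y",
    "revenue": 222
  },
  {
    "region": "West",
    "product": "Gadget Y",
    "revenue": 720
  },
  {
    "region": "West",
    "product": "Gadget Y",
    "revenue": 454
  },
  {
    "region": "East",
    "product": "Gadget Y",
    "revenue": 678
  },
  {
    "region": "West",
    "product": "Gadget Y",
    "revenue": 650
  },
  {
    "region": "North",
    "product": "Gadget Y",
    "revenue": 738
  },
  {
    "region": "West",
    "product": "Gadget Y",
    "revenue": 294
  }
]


Pivot: region (rows) x product (columns) -> total revenue

     Gadget Y      Tool Q      
East           900          1030  
North          738             0  
West          2118             0  

Highest: West / Gadget Y = $2118

West / Gadget Y = $2118


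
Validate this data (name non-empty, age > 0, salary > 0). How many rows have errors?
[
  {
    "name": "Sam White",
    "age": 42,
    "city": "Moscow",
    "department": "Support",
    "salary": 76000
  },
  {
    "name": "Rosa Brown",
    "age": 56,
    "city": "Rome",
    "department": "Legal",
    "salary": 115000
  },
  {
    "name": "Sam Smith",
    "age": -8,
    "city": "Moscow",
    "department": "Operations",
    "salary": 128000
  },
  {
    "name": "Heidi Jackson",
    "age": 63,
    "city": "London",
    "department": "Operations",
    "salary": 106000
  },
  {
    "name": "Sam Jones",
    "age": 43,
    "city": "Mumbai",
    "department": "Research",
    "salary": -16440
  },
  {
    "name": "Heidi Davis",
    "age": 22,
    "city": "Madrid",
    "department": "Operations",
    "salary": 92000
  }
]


Validating 6 records:
Rules: name non-empty, age > 0, salary > 0

  Row 1 (Sam White): OK
  Row 2 (Rosa Brown): OK
  Row 3 (Sam Smith): negative age: -8
  Row 4 (Heidi Jackson): OK
  Row 5 (Sam Jones): negative salary: -16440
  Row 6 (Heidi Davis): OK

Total errors: 2

2 errors


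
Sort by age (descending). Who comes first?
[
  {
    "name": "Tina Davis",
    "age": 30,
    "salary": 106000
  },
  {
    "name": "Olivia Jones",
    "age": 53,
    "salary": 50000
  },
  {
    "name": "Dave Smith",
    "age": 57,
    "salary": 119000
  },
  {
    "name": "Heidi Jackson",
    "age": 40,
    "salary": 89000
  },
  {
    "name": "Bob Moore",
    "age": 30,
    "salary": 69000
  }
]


Sort by: age (descending)

Sorted order:
  1. Dave Smith (age = 57)
  2. Olivia Jones (age = 53)
  3. Heidi Jackson (age = 40)
  4. Tina Davis (age = 30)
  5. Bob Moore (age = 30)

First: Dave Smith

Dave Smith


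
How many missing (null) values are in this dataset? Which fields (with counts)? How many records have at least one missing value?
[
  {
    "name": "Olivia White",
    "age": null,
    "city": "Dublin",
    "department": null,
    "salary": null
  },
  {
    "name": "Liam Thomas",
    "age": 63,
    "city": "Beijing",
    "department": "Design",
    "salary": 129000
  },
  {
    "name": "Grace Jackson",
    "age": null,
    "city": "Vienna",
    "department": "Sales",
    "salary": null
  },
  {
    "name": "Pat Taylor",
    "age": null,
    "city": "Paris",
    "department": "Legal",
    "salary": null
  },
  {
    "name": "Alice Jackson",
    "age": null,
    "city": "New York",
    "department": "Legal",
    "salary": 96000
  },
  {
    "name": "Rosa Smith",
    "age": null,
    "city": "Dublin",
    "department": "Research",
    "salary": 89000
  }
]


Checking for missing (null) values in 6 records:

  Olivia White: age, department, salary
  Liam Thomas: complete
  Grace Jackson: age, salary
  Pat Taylor: age, salary
  Alice Jackson: age
  Rosa Smith: age

Per field:
  name: 0 missing
  age: 5 missing
  city: 0 missing
  department: 1 missing
  salary: 3 missing

Total missing values: 9
Records with any missing: 5

9 missing values (age: 5, department: 1, salary: 3); 5 incomplete records


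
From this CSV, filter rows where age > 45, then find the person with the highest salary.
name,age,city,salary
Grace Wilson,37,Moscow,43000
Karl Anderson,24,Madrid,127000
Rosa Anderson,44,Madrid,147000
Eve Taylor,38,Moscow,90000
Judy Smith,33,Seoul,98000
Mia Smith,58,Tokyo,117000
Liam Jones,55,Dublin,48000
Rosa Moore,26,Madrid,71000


Filter: age > 45
Sort by: salary (descending)

Filtered records (2):
  Mia Smith, age 58, salary $117000
  Liam Jones, age 55, salary $48000

Highest salary: Mia Smith ($117000)

Mia Smith


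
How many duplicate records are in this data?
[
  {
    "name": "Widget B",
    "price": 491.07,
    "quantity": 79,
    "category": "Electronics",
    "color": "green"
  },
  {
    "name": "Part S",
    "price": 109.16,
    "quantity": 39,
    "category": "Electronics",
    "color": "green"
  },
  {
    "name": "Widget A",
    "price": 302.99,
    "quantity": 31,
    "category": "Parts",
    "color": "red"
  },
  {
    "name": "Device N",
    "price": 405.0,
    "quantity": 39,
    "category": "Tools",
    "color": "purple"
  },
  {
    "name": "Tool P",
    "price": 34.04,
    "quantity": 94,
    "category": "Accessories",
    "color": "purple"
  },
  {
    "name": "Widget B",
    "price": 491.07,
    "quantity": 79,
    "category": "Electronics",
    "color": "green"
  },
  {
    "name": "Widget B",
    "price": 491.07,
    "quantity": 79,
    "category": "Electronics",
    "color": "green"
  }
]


Checking 7 records for duplicates:

  Row 1: Widget B ($491.07, qty 79)
  Row 2: Part S ($109.16, qty 39)
  Row 3: Widget A ($302.99, qty 31)
  Row 4: Device N ($405.0, qty 39)
  Row 5: Tool P ($34.04, qty 94)
  Row 6: Widget B ($491.07, qty 79) <-- DUPLICATE
  Row 7: Widget B ($491.07, qty 79) <-- DUPLICATE

Duplicates found: 2
Unique records: 5

2 duplicates, 5 unique


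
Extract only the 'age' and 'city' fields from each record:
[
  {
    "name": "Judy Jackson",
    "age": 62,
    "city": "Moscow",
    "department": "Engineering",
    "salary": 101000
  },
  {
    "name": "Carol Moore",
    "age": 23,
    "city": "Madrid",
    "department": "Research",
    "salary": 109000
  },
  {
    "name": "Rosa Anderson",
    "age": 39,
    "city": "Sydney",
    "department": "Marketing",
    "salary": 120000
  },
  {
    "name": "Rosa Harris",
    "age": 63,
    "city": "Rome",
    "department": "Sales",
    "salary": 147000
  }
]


Original: 4 records with fields: name, age, city, department, salary
Keep: ['age', 'city']
Drop: ['name', 'department', 'salary']
Result: 4 records, 2 fields each

[
  {
    "age": 62,
    "city": "Moscow"
  },
  {
    "age": 23,
    "city": "Madrid"
  },
  {
    "age": 39,
    "city": "Sydney"
  },
  {
    "age": 63,
    "city": "Rome"
  }
]


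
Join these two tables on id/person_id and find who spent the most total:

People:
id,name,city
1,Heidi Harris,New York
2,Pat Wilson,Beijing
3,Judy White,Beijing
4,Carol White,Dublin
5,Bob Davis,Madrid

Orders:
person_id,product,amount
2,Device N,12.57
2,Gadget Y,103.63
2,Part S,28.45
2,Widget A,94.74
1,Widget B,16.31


Join on: people.id = orders.person_id

Joined rows:
  Pat Wilson (Beijing) bought Device N for $12.57
  Pat Wilson (Beijing) bought Gadget Y for $103.63
  Pat Wilson (Beijing) bought Part S for $28.45
  Pat Wilson (Beijing) bought Widget A for $94.74
  Heidi Harris (New York) bought Widget B for $16.31

Total per person:
  Pat Wilson: $239.39
  Heidi Harris: $16.31

Top spender: Pat Wilson ($239.39)

Pat Wilson ($239.39)


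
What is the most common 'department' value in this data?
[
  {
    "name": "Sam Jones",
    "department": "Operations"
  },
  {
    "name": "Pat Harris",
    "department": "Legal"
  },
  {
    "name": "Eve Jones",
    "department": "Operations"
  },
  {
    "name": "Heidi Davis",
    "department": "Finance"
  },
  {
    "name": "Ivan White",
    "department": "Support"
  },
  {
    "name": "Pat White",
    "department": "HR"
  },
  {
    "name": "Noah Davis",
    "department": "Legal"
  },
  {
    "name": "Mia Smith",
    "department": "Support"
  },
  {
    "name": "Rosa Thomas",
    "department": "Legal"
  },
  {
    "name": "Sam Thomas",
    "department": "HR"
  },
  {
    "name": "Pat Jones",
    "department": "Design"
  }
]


Counting 'department' values across 11 records:

  Legal: 3 ###
  Operations: 2 ##
  Support: 2 ##
  HR: 2 ##
  Finance: 1 #
  Design: 1 #

Most common: Legal (3 times)

Legal (3 times)


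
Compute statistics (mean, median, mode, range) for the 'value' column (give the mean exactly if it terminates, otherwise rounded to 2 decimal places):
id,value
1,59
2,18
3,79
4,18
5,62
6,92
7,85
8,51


Data: [59, 18, 79, 18, 62, 92, 85, 51]
Count: 8
Sum: 464
Mean: 464/8 = 58
Sorted: [18, 18, 51, 59, 62, 79, 85, 92]
Median: 60.5
Mode: 18 (2 times)
Range: 92 - 18 = 74
Min: 18, Max: 92

mean=58, median=60.5, mode=18, range=74


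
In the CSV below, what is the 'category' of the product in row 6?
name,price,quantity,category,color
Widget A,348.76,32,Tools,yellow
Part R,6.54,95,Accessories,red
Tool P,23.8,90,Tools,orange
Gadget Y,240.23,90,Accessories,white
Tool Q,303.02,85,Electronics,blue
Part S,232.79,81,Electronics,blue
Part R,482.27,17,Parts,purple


Query: Row 6 ('Part S'), column 'category'
Value: Electronics

Electronics


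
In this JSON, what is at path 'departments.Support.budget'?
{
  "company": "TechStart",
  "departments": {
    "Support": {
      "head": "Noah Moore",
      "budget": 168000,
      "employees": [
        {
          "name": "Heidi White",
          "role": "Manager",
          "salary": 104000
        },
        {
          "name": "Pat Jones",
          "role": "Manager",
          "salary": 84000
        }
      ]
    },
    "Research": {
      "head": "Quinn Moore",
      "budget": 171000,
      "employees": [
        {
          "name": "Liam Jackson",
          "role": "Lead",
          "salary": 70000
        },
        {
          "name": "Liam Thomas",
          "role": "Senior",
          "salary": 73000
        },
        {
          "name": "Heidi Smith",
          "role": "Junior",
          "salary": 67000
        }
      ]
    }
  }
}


Path: departments.Support.budget

Navigate:
  -> departments
  -> Support
  -> budget = 168000

168000


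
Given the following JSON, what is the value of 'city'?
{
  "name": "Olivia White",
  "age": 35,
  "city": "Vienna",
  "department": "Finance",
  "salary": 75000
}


Looking up field 'city'
Value: Vienna

Vienna


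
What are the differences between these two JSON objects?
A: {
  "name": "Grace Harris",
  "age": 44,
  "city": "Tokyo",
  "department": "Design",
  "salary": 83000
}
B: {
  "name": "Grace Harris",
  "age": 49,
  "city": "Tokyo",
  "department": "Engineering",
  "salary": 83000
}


Comparing each field (in key order):
  name: same
  age: DIFFERENT
  city: same
  department: DIFFERENT
  salary: same
Differences:
  age: 44 -> 49
  department: Design -> Engineering

2 field(s) changed

2 changes: age, department


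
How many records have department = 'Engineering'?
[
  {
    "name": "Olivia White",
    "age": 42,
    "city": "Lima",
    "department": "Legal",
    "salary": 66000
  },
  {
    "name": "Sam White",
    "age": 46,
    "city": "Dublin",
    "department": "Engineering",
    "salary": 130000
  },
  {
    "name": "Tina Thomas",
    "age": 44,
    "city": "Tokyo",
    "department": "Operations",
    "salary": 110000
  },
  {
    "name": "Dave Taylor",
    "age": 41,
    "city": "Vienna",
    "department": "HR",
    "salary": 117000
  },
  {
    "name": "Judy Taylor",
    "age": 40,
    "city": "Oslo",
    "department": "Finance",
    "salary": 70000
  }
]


Data: 5 records
Condition: department = 'Engineering'

Checking each record:
  Olivia White: Legal
  Sam White: Engineering MATCH
  Tina Thomas: Operations
  Dave Taylor: HR
  Judy Taylor: Finance

Count: 1

1


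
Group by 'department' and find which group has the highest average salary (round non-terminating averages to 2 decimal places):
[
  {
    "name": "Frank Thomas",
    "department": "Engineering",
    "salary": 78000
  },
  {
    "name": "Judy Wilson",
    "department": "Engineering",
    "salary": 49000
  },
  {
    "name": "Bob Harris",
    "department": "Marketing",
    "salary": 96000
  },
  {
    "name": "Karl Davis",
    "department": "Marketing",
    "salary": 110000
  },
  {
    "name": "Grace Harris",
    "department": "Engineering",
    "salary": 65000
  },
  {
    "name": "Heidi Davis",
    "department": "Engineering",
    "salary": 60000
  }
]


Group by: department

Groups:
  Engineering: 4 people, avg salary = 252000/4 = $63000
  Marketing: 2 people, avg salary = 206000/2 = $103000

Highest average salary: Marketing ($103000)

Marketing ($103000)
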